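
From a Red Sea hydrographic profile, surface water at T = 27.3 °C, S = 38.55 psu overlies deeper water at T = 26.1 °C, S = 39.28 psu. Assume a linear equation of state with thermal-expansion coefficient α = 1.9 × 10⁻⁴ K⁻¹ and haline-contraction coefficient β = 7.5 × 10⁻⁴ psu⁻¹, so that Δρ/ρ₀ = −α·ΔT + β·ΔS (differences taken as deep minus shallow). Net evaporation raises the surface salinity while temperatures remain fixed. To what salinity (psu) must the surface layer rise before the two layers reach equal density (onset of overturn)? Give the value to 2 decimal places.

39.58 psu

Neutral buoyancy requires −α(T_deep − T_surf) + β(S_deep − S_surf′) = 0.
S_surf′ = S_deep − (α/β)·ΔT = 39.28 − (1.9 × 10⁻⁴/7.5 × 10⁻⁴)·(-1.2) = 39.5840 psu.
Increase required: 39.5840 − 38.55 = 1.0340 psu.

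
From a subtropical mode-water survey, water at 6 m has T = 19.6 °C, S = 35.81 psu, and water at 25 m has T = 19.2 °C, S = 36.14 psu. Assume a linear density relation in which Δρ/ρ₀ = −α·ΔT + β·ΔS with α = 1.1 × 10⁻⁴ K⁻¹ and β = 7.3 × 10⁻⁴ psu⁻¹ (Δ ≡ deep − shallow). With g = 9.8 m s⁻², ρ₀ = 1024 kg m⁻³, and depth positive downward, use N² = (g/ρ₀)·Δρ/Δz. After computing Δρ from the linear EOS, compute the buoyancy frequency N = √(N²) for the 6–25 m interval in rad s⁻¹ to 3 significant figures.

ΔT = -0.4 K, ΔS = +0.33 psu (deep − shallow).
Δρ/ρ₀ = −αΔT + βΔS = 4.40 × 10⁻⁵ + 2.409 × 10⁻⁴ = 2.849 × 10⁻⁴, so Δρ ≈ 0.2917 kg m⁻³.
N² = (g/ρ₀)·Δρ/Δz = g·(Δρ/ρ₀)/Δz = 9.8 × 2.849 × 10⁻⁴ / 19 = 1.4695 × 10⁻⁴ s⁻².
N = √(1.4695 × 10⁻⁴) = 0.012122 rad s⁻¹ ≈ 0.0121 rad s⁻¹.

0.0121 rad s⁻¹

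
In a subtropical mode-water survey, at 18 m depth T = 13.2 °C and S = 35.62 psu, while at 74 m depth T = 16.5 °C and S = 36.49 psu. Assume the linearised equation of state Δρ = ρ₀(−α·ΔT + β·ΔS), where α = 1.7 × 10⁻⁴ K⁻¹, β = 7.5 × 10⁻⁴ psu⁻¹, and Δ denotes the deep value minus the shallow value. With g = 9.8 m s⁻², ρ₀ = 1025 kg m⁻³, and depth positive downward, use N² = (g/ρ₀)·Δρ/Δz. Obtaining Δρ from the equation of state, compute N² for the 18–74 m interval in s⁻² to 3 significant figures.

ΔT = +3.3 K, ΔS = +0.87 psu (deep − shallow).
Δρ/ρ₀ = −αΔT + βΔS = -5.61 × 10⁻⁴ + 6.525 × 10⁻⁴ = 9.15 × 10⁻⁵, so Δρ ≈ 0.09379 kg m⁻³.
N² = (g/ρ₀)·Δρ/Δz = g·(Δρ/ρ₀)/Δz = 9.8 × 9.15 × 10⁻⁵ / 56 = 1.6012 × 10⁻⁵ s⁻² ≈ 1.60 × 10⁻⁵ s⁻².

1.60 × 10⁻⁵ s⁻²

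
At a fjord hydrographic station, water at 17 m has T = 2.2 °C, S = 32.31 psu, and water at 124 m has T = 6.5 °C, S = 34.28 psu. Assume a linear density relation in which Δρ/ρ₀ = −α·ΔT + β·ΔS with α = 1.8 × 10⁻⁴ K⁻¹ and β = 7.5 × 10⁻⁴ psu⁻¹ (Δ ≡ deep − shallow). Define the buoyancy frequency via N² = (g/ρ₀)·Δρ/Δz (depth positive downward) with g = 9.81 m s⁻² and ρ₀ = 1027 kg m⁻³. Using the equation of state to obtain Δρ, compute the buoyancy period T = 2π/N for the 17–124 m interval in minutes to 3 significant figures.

ΔT = +4.3 K, ΔS = +1.97 psu (deep − shallow).
Δρ/ρ₀ = −αΔT + βΔS = -7.74 × 10⁻⁴ + 1.4775 × 10⁻³ = 7.035 × 10⁻⁴, so Δρ ≈ 0.7225 kg m⁻³.
N² = (g/ρ₀)·Δρ/Δz = g·(Δρ/ρ₀)/Δz = 9.81 × 7.035 × 10⁻⁴ / 107 = 6.4498 × 10⁻⁵ s⁻².
N = √(6.4498 × 10⁻⁵) = 8.0311 × 10⁻³ rad s⁻¹ → T = 2π/N = 782.36 s = 13.039 min ≈ 13.0 min.

13.0 min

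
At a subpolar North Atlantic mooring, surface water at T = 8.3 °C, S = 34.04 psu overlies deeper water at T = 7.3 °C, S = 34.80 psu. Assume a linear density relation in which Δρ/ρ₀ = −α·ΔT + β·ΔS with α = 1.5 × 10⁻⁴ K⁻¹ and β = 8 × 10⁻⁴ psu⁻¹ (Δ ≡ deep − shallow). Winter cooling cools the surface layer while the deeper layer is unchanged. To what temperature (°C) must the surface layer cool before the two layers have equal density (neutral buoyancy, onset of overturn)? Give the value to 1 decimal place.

Neutral buoyancy requires Δρ = 0, i.e. −α(T_deep − T_surf′) + β(S_deep − S_surf) = 0.
T_surf′ = T_deep − (β/α)·ΔS = 7.3 − (8 × 10⁻⁴/1.5 × 10⁻⁴)·(+0.76) = 3.247 °C.
Cooling required: 8.3 − (3.247) = 5.053 °C.

3.2 °C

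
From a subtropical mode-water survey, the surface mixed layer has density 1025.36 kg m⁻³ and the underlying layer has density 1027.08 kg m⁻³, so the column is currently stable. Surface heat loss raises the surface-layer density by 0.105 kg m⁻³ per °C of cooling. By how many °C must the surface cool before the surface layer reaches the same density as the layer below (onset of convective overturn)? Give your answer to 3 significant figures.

16.4 °C

Density deficit of the surface layer: 1027.08 − 1025.36 = 1.72 kg m⁻³.
Required change = 1.72 / 0.105 = 16.4 °C.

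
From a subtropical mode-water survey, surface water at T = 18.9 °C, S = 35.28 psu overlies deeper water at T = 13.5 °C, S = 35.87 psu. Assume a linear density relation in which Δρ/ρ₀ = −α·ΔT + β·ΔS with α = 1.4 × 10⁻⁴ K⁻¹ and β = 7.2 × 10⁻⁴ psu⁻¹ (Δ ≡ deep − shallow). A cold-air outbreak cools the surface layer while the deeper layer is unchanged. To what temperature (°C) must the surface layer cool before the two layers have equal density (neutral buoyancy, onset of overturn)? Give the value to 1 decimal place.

10.5 °C

Neutral buoyancy requires Δρ = 0, i.e. −α(T_deep − T_surf′) + β(S_deep − S_surf) = 0.
T_surf′ = T_deep − (β/α)·ΔS = 13.5 − (7.2 × 10⁻⁴/1.4 × 10⁻⁴)·(+0.59) = 10.466 °C.
Cooling required: 18.9 − (10.466) = 8.434 °C.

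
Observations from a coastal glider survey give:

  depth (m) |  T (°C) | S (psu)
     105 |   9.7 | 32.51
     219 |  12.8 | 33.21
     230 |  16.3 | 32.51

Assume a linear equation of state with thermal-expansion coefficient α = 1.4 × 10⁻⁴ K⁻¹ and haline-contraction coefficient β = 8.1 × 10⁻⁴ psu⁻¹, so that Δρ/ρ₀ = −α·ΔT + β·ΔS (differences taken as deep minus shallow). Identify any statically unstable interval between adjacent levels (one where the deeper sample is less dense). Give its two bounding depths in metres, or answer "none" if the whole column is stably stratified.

Evaluate Δρ/ρ₀ = −αΔT + βΔS across each adjacent pair:
  105–219 m: −αΔT+βΔS = −(1.4 × 10⁻⁴)(+3.1)+(8.1 × 10⁻⁴)(+0.70) = 1.3 × 10⁻⁴ → stable
  219–230 m: −αΔT+βΔS = −(1.4 × 10⁻⁴)(+3.5)+(8.1 × 10⁻⁴)(-0.70) = -1.1 × 10⁻³ → UNSTABLE
The 219–230 m interval has Δρ < 0: lighter water underlies denser water.

219–230 m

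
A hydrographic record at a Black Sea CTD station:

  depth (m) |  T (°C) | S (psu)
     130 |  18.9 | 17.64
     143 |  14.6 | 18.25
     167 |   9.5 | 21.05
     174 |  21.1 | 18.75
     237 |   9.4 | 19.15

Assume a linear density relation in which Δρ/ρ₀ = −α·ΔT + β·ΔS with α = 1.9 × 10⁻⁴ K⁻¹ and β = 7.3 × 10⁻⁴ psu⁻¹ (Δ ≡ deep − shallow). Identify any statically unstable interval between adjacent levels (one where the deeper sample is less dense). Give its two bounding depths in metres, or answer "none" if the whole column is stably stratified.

Evaluate Δρ/ρ₀ = −αΔT + βΔS across each adjacent pair:
  130–143 m: −αΔT+βΔS = −(1.9 × 10⁻⁴)(-4.3)+(7.3 × 10⁻⁴)(+0.61) = 1.3 × 10⁻³ → stable
  143–167 m: −αΔT+βΔS = −(1.9 × 10⁻⁴)(-5.1)+(7.3 × 10⁻⁴)(+2.80) = 3.0 × 10⁻³ → stable
  167–174 m: −αΔT+βΔS = −(1.9 × 10⁻⁴)(+11.6)+(7.3 × 10⁻⁴)(-2.30) = -3.9 × 10⁻³ → UNSTABLE
  174–237 m: −αΔT+βΔS = −(1.9 × 10⁻⁴)(-11.7)+(7.3 × 10⁻⁴)(+0.40) = 2.5 × 10⁻³ → stable
The 167–174 m interval has Δρ < 0: lighter water underlies denser water.

167–174 m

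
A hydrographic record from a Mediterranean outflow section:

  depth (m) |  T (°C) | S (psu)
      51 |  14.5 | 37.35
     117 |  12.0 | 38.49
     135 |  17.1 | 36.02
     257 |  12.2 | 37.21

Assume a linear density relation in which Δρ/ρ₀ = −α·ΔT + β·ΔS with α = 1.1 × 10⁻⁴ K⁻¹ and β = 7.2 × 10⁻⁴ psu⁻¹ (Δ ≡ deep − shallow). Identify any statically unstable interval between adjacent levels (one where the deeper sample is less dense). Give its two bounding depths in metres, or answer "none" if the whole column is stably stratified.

Evaluate Δρ/ρ₀ = −αΔT + βΔS across each adjacent pair:
  51–117 m: −αΔT+βΔS = −(1.1 × 10⁻⁴)(-2.5)+(7.2 × 10⁻⁴)(+1.14) = 1.1 × 10⁻³ → stable
  117–135 m: −αΔT+βΔS = −(1.1 × 10⁻⁴)(+5.1)+(7.2 × 10⁻⁴)(-2.47) = -2.3 × 10⁻³ → UNSTABLE
  135–257 m: −αΔT+βΔS = −(1.1 × 10⁻⁴)(-4.9)+(7.2 × 10⁻⁴)(+1.19) = 1.4 × 10⁻³ → stable
The 117–135 m interval has Δρ < 0: lighter water underlies denser water.

117–135 m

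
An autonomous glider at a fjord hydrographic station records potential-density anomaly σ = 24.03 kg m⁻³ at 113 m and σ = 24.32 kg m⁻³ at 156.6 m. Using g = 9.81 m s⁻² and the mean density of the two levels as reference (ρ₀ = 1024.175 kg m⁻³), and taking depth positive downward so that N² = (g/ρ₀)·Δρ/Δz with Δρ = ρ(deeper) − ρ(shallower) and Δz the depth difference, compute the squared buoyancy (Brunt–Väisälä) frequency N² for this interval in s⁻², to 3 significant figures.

Δρ = 1024.32 − 1024.03 = 0.29 kg m⁻³ over Δz = 156.6 − 113 = 43.6 m.
N² = (9.81/1024.175) × (0.29/43.6) = 6.3710 × 10⁻⁵ s⁻² ≈ 6.37 × 10⁻⁵ s⁻².

6.37 × 10⁻⁵ s⁻²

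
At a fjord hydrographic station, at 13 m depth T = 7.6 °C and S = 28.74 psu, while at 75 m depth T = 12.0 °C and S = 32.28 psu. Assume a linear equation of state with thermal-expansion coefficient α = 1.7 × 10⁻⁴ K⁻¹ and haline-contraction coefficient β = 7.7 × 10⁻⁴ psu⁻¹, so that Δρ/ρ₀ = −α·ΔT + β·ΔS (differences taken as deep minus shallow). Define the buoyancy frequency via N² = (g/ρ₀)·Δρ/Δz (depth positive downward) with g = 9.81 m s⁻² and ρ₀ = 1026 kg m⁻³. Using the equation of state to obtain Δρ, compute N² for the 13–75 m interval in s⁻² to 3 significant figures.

ΔT = +4.4 K, ΔS = +3.54 psu (deep − shallow).
Δρ/ρ₀ = −αΔT + βΔS = -7.48 × 10⁻⁴ + 2.7258 × 10⁻³ = 1.9778 × 10⁻³, so Δρ ≈ 2.029 kg m⁻³.
N² = (g/ρ₀)·Δρ/Δz = g·(Δρ/ρ₀)/Δz = 9.81 × 1.9778 × 10⁻³ / 62 = 3.1294 × 10⁻⁴ s⁻² ≈ 3.13 × 10⁻⁴ s⁻².

3.13 × 10⁻⁴ s⁻²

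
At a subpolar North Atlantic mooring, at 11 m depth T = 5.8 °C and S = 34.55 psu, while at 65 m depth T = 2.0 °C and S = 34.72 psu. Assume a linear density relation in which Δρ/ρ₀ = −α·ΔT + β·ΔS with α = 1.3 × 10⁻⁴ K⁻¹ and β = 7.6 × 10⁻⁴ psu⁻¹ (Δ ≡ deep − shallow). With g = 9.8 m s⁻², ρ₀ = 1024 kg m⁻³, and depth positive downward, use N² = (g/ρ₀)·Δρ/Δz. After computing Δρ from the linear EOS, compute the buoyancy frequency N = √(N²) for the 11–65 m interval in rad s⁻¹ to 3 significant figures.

0.0106 rad s⁻¹

ΔT = -3.8 K, ΔS = +0.17 psu (deep − shallow).
Δρ/ρ₀ = −αΔT + βΔS = 4.94 × 10⁻⁴ + 1.292 × 10⁻⁴ = 6.232 × 10⁻⁴, so Δρ ≈ 0.6382 kg m⁻³.
N² = (g/ρ₀)·Δρ/Δz = g·(Δρ/ρ₀)/Δz = 9.8 × 6.232 × 10⁻⁴ / 54 = 1.1310 × 10⁻⁴ s⁻².
N = √(1.1310 × 10⁻⁴) = 0.010635 rad s⁻¹ ≈ 0.0106 rad s⁻¹.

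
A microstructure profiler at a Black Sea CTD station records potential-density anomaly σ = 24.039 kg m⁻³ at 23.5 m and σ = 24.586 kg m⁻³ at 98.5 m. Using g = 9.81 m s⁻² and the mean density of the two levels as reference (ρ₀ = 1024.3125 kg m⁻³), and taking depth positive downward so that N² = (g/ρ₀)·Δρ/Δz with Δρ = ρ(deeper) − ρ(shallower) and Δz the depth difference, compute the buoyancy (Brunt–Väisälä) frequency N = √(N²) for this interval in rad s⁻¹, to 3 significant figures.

8.36 × 10⁻³ rad s⁻¹

Δρ = 1024.586 − 1024.039 = 0.547 kg m⁻³ over Δz = 98.5 − 23.5 = 75 m.
N² = (9.81/1024.3125) × (0.547/75) = 6.9849 × 10⁻⁵ s⁻².
N = √(6.9849 × 10⁻⁵) = 8.3576 × 10⁻³ rad s⁻¹ ≈ 8.36 × 10⁻³ rad s⁻¹.
Since Δρ > 0 the layer is stably stratified.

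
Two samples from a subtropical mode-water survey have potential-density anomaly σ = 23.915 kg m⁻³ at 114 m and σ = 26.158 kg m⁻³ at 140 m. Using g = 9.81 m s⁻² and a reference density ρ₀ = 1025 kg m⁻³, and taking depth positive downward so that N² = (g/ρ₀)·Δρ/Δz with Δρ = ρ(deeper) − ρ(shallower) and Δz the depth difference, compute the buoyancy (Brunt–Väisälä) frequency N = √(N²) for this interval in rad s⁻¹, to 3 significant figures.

0.0287 rad s⁻¹

Δρ = 1026.158 − 1023.915 = 2.243 kg m⁻³ over Δz = 140 − 114 = 26 m.
N² = (9.81/1025) × (2.243/26) = 8.2566 × 10⁻⁴ s⁻².
N = √(8.2566 × 10⁻⁴) = 0.028734 rad s⁻¹ ≈ 0.0287 rad s⁻¹.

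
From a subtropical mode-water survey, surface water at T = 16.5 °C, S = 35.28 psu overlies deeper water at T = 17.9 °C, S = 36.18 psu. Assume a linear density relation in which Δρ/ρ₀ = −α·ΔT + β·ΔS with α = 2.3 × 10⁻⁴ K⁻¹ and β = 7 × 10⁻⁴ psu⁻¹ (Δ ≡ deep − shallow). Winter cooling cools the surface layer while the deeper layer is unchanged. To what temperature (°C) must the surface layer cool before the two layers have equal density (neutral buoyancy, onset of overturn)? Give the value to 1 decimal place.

Neutral buoyancy requires Δρ = 0, i.e. −α(T_deep − T_surf′) + β(S_deep − S_surf) = 0.
T_surf′ = T_deep − (β/α)·ΔS = 17.9 − (7 × 10⁻⁴/2.3 × 10⁻⁴)·(+0.90) = 15.161 °C.
Cooling required: 16.5 − (15.161) = 1.339 °C.

15.2 °C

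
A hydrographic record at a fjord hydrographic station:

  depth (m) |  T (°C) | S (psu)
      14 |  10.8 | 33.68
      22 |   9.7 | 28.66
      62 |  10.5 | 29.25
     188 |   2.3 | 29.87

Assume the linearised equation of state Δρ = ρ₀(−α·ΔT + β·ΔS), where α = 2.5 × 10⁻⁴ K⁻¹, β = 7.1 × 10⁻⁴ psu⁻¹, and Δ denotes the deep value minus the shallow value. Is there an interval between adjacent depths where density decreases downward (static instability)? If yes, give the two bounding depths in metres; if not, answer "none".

Evaluate Δρ/ρ₀ = −αΔT + βΔS across each adjacent pair:
  14–22 m: −αΔT+βΔS = −(2.5 × 10⁻⁴)(-1.1)+(7.1 × 10⁻⁴)(-5.02) = -3.3 × 10⁻³ → UNSTABLE
  22–62 m: −αΔT+βΔS = −(2.5 × 10⁻⁴)(+0.8)+(7.1 × 10⁻⁴)(+0.59) = 2.2 × 10⁻⁴ → stable
  62–188 m: −αΔT+βΔS = −(2.5 × 10⁻⁴)(-8.2)+(7.1 × 10⁻⁴)(+0.62) = 2.5 × 10⁻³ → stable
The 14–22 m interval has Δρ < 0: lighter water underlies denser water.

14–22 m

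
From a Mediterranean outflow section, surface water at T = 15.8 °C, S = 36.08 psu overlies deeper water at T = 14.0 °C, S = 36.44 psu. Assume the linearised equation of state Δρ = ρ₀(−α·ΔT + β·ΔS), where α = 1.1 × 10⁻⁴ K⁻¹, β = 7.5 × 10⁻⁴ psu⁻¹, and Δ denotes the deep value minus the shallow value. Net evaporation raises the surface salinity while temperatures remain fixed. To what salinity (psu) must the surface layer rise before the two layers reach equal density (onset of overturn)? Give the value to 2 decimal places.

Neutral buoyancy requires −α(T_deep − T_surf) + β(S_deep − S_surf′) = 0.
S_surf′ = S_deep − (α/β)·ΔT = 36.44 − (1.1 × 10⁻⁴/7.5 × 10⁻⁴)·(-1.8) = 36.7040 psu.
Increase required: 36.7040 − 36.08 = 0.6240 psu.

36.70 psu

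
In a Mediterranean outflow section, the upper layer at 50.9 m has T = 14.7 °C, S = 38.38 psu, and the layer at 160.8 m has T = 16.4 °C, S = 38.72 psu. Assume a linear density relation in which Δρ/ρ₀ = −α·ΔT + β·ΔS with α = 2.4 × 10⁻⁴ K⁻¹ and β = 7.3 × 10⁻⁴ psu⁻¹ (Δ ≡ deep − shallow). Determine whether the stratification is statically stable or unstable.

ΔT = 16.4 − 14.7 = +1.7 K and ΔS = 38.72 − 38.38 = +0.34 psu (deep − shallow).
−αΔT = -4.08 × 10⁻⁴; βΔS = 2.482 × 10⁻⁴; sum Δρ/ρ₀ = -1.598 × 10⁻⁴.
Δρ/ρ₀ < 0, so Δρ < 0: deeper water is lighter → statically unstable; the column would overturn.

unstable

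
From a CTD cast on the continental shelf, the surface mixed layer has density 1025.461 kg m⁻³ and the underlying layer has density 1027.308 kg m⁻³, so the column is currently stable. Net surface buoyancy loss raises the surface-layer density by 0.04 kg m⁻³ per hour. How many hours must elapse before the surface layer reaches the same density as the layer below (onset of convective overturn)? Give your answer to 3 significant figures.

Density deficit of the surface layer: 1027.308 − 1025.461 = 1.847 kg m⁻³.
Required change = 1.847 / 0.04 = 46.2 hours.

46.2 hours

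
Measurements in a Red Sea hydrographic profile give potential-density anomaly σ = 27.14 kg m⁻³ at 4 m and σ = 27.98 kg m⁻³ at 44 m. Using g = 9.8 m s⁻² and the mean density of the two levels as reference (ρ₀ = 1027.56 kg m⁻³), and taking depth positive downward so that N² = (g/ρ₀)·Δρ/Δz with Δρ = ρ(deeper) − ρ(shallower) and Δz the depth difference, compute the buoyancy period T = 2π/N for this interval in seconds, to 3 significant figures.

Δρ = 1027.98 − 1027.14 = 0.84 kg m⁻³ over Δz = 44 − 4 = 40 m.
N² = (9.8/1027.56) × (0.84/40) = 2.0028 × 10⁻⁴ s⁻².
N = √(2.0028 × 10⁻⁴) = 0.014152 rad s⁻¹, so T = 2π/N = 443.98 s ≈ 444 s.

444 s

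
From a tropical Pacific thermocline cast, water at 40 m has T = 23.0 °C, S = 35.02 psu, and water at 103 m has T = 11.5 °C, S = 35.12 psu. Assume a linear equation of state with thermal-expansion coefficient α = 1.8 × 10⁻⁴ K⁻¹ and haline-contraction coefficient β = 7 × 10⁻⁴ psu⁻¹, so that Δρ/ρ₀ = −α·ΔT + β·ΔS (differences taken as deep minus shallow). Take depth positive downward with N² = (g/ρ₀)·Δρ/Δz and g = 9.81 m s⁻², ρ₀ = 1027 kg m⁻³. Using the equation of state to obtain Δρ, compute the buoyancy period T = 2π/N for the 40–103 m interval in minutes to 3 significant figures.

5.74 min

ΔT = -11.5 K, ΔS = +0.10 psu (deep − shallow).
Δρ/ρ₀ = −αΔT + βΔS = 2.07 × 10⁻³ + 7.00 × 10⁻⁵ = 2.14 × 10⁻³, so Δρ ≈ 2.198 kg m⁻³.
N² = (g/ρ₀)·Δρ/Δz = g·(Δρ/ρ₀)/Δz = 9.81 × 2.14 × 10⁻³ / 63 = 3.3323 × 10⁻⁴ s⁻².
N = √(3.3323 × 10⁻⁴) = 0.018255 rad s⁻¹ → T = 2π/N = 344.19 s = 5.7365 min ≈ 5.74 min.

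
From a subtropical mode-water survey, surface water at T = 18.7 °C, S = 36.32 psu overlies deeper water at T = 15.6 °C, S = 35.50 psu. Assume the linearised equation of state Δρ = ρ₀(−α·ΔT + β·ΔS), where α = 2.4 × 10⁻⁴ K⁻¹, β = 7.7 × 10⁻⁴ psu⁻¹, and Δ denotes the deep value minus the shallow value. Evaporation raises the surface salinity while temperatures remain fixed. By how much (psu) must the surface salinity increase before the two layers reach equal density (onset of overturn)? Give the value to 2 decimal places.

Neutral buoyancy requires −α(T_deep − T_surf) + β(S_deep − S_surf′) = 0.
S_surf′ = S_deep − (α/β)·ΔT = 35.50 − (2.4 × 10⁻⁴/7.7 × 10⁻⁴)·(-3.1) = 36.4662 psu.
Increase required: 36.4662 − 36.32 = 0.1462 psu.

0.15 psu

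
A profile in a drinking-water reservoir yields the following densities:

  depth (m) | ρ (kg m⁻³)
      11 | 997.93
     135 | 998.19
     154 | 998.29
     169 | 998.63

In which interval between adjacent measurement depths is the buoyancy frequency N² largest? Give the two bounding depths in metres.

154–169 m

Compute the density gradient over each adjacent pair:
  11–135 m: Δρ/Δz = 0.26/124 = 2.1 × 10⁻³ kg m⁻⁴
  135–154 m: Δρ/Δz = 0.10/19 = 5.3 × 10⁻³ kg m⁻⁴
  154–169 m: Δρ/Δz = 0.34/15 = 0.023 kg m⁻⁴
The largest gradient is in the 154–169 m interval — the pycnocline.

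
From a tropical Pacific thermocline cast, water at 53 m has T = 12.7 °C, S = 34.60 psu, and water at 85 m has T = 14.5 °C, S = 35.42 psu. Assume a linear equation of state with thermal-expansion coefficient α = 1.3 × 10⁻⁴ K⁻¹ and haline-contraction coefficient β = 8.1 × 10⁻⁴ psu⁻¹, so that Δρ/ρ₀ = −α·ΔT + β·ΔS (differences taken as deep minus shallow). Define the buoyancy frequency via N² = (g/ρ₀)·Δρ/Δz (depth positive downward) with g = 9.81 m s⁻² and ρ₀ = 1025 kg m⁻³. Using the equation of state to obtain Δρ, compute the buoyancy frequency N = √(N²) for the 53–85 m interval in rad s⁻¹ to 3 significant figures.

0.0115 rad s⁻¹

ΔT = +1.8 K, ΔS = +0.82 psu (deep − shallow).
Δρ/ρ₀ = −αΔT + βΔS = -2.34 × 10⁻⁴ + 6.642 × 10⁻⁴ = 4.302 × 10⁻⁴, so Δρ ≈ 0.4410 kg m⁻³.
N² = (g/ρ₀)·Δρ/Δz = g·(Δρ/ρ₀)/Δz = 9.81 × 4.302 × 10⁻⁴ / 32 = 1.3188 × 10⁻⁴ s⁻².
N = √(1.3188 × 10⁻⁴) = 0.011484 rad s⁻¹ ≈ 0.0115 rad s⁻¹.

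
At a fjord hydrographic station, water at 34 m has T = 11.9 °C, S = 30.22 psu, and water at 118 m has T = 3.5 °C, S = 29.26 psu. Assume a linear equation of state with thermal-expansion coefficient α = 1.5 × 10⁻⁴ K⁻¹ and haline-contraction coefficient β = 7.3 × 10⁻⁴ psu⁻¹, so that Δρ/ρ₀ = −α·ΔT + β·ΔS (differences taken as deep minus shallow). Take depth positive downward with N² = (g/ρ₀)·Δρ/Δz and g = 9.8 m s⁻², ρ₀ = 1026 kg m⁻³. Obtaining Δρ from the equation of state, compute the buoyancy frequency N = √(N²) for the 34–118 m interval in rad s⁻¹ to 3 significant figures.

ΔT = -8.4 K, ΔS = -0.96 psu (deep − shallow).
Δρ/ρ₀ = −αΔT + βΔS = 1.26 × 10⁻³ − 7.008 × 10⁻⁴ = 5.592 × 10⁻⁴, so Δρ ≈ 0.5737 kg m⁻³.
N² = (g/ρ₀)·Δρ/Δz = g·(Δρ/ρ₀)/Δz = 9.8 × 5.592 × 10⁻⁴ / 84 = 6.5240 × 10⁻⁵ s⁻².
N = √(6.5240 × 10⁻⁵) = 8.0771 × 10⁻³ rad s⁻¹ ≈ 8.08 × 10⁻³ rad s⁻¹.

8.08 × 10⁻³ rad s⁻¹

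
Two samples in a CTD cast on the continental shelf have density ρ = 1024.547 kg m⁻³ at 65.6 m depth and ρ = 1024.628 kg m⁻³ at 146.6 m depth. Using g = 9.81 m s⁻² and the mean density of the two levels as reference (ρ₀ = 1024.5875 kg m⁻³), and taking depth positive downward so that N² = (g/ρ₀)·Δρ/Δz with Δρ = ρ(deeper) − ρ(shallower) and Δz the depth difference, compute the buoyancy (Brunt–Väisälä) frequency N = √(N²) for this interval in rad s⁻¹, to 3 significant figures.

Δρ = 1024.628 − 1024.547 = 0.081 kg m⁻³ over Δz = 146.6 − 65.6 = 81 m.
N² = (9.81/1024.5875) × (0.081/81) = 9.5746 × 10⁻⁶ s⁻².
N = √(9.5746 × 10⁻⁶) = 3.0943 × 10⁻³ rad s⁻¹ ≈ 3.09 × 10⁻³ rad s⁻¹.

3.09 × 10⁻³ rad s⁻¹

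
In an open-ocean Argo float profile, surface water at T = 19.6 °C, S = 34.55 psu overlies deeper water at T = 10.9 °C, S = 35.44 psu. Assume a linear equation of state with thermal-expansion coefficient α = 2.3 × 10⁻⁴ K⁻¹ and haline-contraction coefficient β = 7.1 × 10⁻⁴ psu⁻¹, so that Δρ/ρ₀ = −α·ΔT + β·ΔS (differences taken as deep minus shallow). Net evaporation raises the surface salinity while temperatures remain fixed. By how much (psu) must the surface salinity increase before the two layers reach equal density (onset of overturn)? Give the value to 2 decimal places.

Neutral buoyancy requires −α(T_deep − T_surf) + β(S_deep − S_surf′) = 0.
S_surf′ = S_deep − (α/β)·ΔT = 35.44 − (2.3 × 10⁻⁴/7.1 × 10⁻⁴)·(-8.7) = 38.2583 psu.
Increase required: 38.2583 − 34.55 = 3.7083 psu.

3.71 psu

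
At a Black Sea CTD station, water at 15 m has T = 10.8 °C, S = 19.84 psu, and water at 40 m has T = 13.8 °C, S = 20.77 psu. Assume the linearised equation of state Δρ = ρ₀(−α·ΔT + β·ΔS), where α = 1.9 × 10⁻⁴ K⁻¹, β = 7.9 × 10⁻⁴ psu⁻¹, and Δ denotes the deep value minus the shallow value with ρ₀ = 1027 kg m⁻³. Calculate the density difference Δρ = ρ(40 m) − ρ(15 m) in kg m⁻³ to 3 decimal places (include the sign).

+0.169 kg m⁻³

ΔT = +3.0 K, ΔS = +0.93 psu (deep − shallow).
Δρ/ρ₀ = −(1.9 × 10⁻⁴)(+3.0) + (7.9 × 10⁻⁴)(+0.93) = 1.647 × 10⁻⁴.
Δρ = 1027 × (1.647 × 10⁻⁴) = +0.169 kg m⁻³.
Positive Δρ: denser below, stable.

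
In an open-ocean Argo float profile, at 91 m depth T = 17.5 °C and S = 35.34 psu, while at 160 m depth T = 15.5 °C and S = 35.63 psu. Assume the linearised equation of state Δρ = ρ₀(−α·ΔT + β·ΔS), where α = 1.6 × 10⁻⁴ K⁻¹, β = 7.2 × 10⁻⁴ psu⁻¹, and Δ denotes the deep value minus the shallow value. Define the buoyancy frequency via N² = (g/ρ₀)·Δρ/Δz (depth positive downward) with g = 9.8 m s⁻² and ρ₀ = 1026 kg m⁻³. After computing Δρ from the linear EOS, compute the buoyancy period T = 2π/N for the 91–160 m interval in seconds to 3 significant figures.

ΔT = -2.0 K, ΔS = +0.29 psu (deep − shallow).
Δρ/ρ₀ = −αΔT + βΔS = 3.20 × 10⁻⁴ + 2.088 × 10⁻⁴ = 5.288 × 10⁻⁴, so Δρ ≈ 0.5425 kg m⁻³.
N² = (g/ρ₀)·Δρ/Δz = g·(Δρ/ρ₀)/Δz = 9.8 × 5.288 × 10⁻⁴ / 69 = 7.5105 × 10⁻⁵ s⁻².
N = √(7.5105 × 10⁻⁵) = 8.6663 × 10⁻³ rad s⁻¹ → T = 2π/N = 725.01 s ≈ 725 s.

725 s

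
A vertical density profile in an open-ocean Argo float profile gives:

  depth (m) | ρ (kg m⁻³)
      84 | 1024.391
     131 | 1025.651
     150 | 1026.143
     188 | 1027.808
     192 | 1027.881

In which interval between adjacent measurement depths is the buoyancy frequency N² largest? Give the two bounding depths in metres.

150–188 m

Compute the density gradient over each adjacent pair:
  84–131 m: Δρ/Δz = 1.260/47 = 0.027 kg m⁻⁴
  131–150 m: Δρ/Δz = 0.492/19 = 0.026 kg m⁻⁴
  150–188 m: Δρ/Δz = 1.665/38 = 0.044 kg m⁻⁴
  188–192 m: Δρ/Δz = 0.073/4 = 0.018 kg m⁻⁴
The largest gradient is in the 150–188 m interval — the pycnocline.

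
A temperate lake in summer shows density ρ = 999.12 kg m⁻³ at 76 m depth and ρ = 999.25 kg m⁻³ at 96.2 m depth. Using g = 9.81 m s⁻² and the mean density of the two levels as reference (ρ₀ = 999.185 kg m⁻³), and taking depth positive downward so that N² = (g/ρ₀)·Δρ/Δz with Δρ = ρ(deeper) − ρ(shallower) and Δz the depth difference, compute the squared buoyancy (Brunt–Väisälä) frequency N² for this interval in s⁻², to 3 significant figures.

Δρ = 999.25 − 999.12 = 0.13 kg m⁻³ over Δz = 96.2 − 76 = 20.2 m.
N² = (9.81/999.185) × (0.13/20.2) = 6.3185 × 10⁻⁵ s⁻² ≈ 6.32 × 10⁻⁵ s⁻².

6.32 × 10⁻⁵ s⁻²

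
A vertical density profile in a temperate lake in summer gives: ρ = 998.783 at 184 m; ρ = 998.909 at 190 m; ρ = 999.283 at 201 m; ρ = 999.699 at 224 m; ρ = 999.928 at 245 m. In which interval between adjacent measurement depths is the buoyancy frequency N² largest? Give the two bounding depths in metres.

Compute the density gradient over each adjacent pair:
  184–190 m: Δρ/Δz = 0.126/6 = 0.021 kg m⁻⁴
  190–201 m: Δρ/Δz = 0.374/11 = 0.034 kg m⁻⁴
  201–224 m: Δρ/Δz = 0.416/23 = 0.018 kg m⁻⁴
  224–245 m: Δρ/Δz = 0.229/21 = 0.011 kg m⁻⁴
The largest gradient is in the 190–201 m interval — the pycnocline.

190–201 m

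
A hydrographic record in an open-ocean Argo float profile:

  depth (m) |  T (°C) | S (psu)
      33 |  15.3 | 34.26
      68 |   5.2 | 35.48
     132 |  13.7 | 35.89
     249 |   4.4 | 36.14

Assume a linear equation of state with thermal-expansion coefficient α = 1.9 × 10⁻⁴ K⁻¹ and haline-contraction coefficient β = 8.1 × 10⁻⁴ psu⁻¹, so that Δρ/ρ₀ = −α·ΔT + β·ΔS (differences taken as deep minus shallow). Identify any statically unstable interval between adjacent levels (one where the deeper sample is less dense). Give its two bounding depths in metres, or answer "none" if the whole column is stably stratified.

68–132 m

Evaluate Δρ/ρ₀ = −αΔT + βΔS across each adjacent pair:
  33–68 m: −αΔT+βΔS = −(1.9 × 10⁻⁴)(-10.1)+(8.1 × 10⁻⁴)(+1.22) = 2.9 × 10⁻³ → stable
  68–132 m: −αΔT+βΔS = −(1.9 × 10⁻⁴)(+8.5)+(8.1 × 10⁻⁴)(+0.41) = -1.3 × 10⁻³ → UNSTABLE
  132–249 m: −αΔT+βΔS = −(1.9 × 10⁻⁴)(-9.3)+(8.1 × 10⁻⁴)(+0.25) = 2.0 × 10⁻³ → stable
The 68–132 m interval has Δρ < 0: lighter water underlies denser water.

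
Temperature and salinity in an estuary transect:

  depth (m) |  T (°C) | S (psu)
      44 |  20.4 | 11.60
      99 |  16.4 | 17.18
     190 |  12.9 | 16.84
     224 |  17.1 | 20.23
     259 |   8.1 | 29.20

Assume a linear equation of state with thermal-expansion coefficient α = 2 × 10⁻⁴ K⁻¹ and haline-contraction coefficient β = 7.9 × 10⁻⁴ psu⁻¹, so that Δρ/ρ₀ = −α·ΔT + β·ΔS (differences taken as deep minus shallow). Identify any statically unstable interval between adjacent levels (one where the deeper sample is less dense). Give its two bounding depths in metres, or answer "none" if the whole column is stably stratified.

Evaluate Δρ/ρ₀ = −αΔT + βΔS across each adjacent pair:
  44–99 m: −αΔT+βΔS = −(2 × 10⁻⁴)(-4.0)+(7.9 × 10⁻⁴)(+5.58) = 5.2 × 10⁻³ → stable
  99–190 m: −αΔT+βΔS = −(2 × 10⁻⁴)(-3.5)+(7.9 × 10⁻⁴)(-0.34) = 4.3 × 10⁻⁴ → stable
  190–224 m: −αΔT+βΔS = −(2 × 10⁻⁴)(+4.2)+(7.9 × 10⁻⁴)(+3.39) = 1.8 × 10⁻³ → stable
  224–259 m: −αΔT+βΔS = −(2 × 10⁻⁴)(-9.0)+(7.9 × 10⁻⁴)(+8.97) = 8.9 × 10⁻³ → stable
Every interval has Δρ > 0: the column is stably stratified throughout.

none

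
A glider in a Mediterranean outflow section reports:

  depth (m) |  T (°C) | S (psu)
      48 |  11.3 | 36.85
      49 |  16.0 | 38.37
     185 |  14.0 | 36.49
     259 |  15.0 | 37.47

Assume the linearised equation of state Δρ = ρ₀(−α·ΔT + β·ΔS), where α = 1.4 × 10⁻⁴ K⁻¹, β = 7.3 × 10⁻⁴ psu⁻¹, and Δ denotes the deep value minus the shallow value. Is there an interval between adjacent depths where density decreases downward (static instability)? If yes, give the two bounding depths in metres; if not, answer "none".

49–185 m

Evaluate Δρ/ρ₀ = −αΔT + βΔS across each adjacent pair:
  48–49 m: −αΔT+βΔS = −(1.4 × 10⁻⁴)(+4.7)+(7.3 × 10⁻⁴)(+1.52) = 4.5 × 10⁻⁴ → stable
  49–185 m: −αΔT+βΔS = −(1.4 × 10⁻⁴)(-2.0)+(7.3 × 10⁻⁴)(-1.88) = -1.1 × 10⁻³ → UNSTABLE
  185–259 m: −αΔT+βΔS = −(1.4 × 10⁻⁴)(+1.0)+(7.3 × 10⁻⁴)(+0.98) = 5.8 × 10⁻⁴ → stable
The 49–185 m interval has Δρ < 0: lighter water underlies denser water.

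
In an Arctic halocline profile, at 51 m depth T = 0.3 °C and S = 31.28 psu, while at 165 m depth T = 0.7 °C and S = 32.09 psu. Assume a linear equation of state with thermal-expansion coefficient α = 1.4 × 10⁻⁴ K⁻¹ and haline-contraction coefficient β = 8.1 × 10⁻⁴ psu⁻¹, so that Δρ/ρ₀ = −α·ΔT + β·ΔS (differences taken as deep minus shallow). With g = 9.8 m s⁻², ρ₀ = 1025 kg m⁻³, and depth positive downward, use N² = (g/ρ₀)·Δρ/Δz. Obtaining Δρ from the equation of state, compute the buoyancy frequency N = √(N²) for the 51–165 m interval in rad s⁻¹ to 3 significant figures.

ΔT = +0.4 K, ΔS = +0.81 psu (deep − shallow).
Δρ/ρ₀ = −αΔT + βΔS = -5.60 × 10⁻⁵ + 6.561 × 10⁻⁴ = 6.001 × 10⁻⁴, so Δρ ≈ 0.6151 kg m⁻³.
N² = (g/ρ₀)·Δρ/Δz = g·(Δρ/ρ₀)/Δz = 9.8 × 6.001 × 10⁻⁴ / 114 = 5.1588 × 10⁻⁵ s⁻².
N = √(5.1588 × 10⁻⁵) = 7.1825 × 10⁻³ rad s⁻¹ ≈ 7.18 × 10⁻³ rad s⁻¹.

7.18 × 10⁻³ rad s⁻¹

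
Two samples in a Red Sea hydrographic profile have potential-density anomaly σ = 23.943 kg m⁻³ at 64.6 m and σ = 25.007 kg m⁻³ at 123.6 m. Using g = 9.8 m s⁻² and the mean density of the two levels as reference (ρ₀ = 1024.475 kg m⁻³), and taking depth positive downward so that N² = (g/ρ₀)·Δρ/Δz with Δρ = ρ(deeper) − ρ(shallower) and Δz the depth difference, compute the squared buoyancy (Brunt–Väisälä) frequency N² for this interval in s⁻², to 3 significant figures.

1.73 × 10⁻⁴ s⁻²

Δρ = 1025.007 − 1023.943 = 1.064 kg m⁻³ over Δz = 123.6 − 64.6 = 59 m.
N² = (9.8/1024.475) × (1.064/59) = 1.7251 × 10⁻⁴ s⁻² ≈ 1.73 × 10⁻⁴ s⁻².
A positive N² confirms static stability across the interval.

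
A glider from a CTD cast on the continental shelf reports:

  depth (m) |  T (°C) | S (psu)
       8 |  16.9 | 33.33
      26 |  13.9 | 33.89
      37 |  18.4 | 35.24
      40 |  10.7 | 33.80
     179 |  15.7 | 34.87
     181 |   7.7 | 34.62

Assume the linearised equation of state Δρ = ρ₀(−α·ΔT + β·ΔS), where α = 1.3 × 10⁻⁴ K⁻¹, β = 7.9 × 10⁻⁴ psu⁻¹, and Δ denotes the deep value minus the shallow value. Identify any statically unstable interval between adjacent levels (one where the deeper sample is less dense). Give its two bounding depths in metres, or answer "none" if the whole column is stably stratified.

Evaluate Δρ/ρ₀ = −αΔT + βΔS across each adjacent pair:
  8–26 m: −αΔT+βΔS = −(1.3 × 10⁻⁴)(-3.0)+(7.9 × 10⁻⁴)(+0.56) = 8.3 × 10⁻⁴ → stable
  26–37 m: −αΔT+βΔS = −(1.3 × 10⁻⁴)(+4.5)+(7.9 × 10⁻⁴)(+1.35) = 4.8 × 10⁻⁴ → stable
  37–40 m: −αΔT+βΔS = −(1.3 × 10⁻⁴)(-7.7)+(7.9 × 10⁻⁴)(-1.44) = -1.4 × 10⁻⁴ → UNSTABLE
  40–179 m: −αΔT+βΔS = −(1.3 × 10⁻⁴)(+5.0)+(7.9 × 10⁻⁴)(+1.07) = 2.0 × 10⁻⁴ → stable
  179–181 m: −αΔT+βΔS = −(1.3 × 10⁻⁴)(-8.0)+(7.9 × 10⁻⁴)(-0.25) = 8.4 × 10⁻⁴ → stable
The 37–40 m interval has Δρ < 0: lighter water underlies denser water.

37–40 m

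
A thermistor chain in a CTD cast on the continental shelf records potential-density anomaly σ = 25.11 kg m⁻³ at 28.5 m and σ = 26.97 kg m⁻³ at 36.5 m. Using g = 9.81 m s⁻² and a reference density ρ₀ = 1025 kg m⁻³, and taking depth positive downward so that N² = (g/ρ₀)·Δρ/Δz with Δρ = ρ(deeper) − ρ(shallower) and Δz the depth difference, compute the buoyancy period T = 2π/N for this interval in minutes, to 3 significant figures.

2.22 min

Δρ = 1026.97 − 1025.11 = 1.86 kg m⁻³ over Δz = 36.5 − 28.5 = 8 m.
N² = (9.81/1025) × (1.86/8) = 2.2252 × 10⁻³ s⁻².
N = √(2.2252 × 10⁻³) = 0.047172 rad s⁻¹, so T = 2π/N = 133.20 s = 2.2200 min ≈ 2.22 min.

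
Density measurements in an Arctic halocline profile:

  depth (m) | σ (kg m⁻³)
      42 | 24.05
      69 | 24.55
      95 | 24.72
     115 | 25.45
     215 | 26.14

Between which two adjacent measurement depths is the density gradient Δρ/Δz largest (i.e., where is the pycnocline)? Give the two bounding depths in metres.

95–115 m

Compute the density gradient over each adjacent pair:
  42–69 m: Δρ/Δz = 0.50/27 = 0.019 kg m⁻⁴
  69–95 m: Δρ/Δz = 0.17/26 = 6.5 × 10⁻³ kg m⁻⁴
  95–115 m: Δρ/Δz = 0.73/20 = 0.036 kg m⁻⁴
  115–215 m: Δρ/Δz = 0.69/100 = 6.9 × 10⁻³ kg m⁻⁴
The largest gradient is in the 95–115 m interval — the pycnocline.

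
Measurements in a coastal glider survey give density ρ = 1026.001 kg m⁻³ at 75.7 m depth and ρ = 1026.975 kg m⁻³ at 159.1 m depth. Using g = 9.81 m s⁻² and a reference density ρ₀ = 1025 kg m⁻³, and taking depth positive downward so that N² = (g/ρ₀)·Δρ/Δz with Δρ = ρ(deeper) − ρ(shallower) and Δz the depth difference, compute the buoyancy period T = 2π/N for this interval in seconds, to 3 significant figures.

594 s

Δρ = 1026.975 − 1026.001 = 0.974 kg m⁻³ over Δz = 159.1 − 75.7 = 83.4 m.
N² = (9.81/1025) × (0.974/83.4) = 1.1177 × 10⁻⁴ s⁻².
N = √(1.1177 × 10⁻⁴) = 0.010572 rad s⁻¹, so T = 2π/N = 594.32 s ≈ 594 s.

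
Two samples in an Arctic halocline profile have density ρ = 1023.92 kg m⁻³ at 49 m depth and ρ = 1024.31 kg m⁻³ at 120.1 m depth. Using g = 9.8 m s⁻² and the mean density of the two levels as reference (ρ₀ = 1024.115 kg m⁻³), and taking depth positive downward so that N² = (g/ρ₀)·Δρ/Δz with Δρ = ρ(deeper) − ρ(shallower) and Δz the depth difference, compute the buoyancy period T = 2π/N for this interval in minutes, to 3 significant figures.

Δρ = 1024.31 − 1023.92 = 0.39 kg m⁻³ over Δz = 120.1 − 49 = 71.1 m.
N² = (9.8/1024.115) × (0.39/71.1) = 5.2489 × 10⁻⁵ s⁻².
N = √(5.2489 × 10⁻⁵) = 7.2449 × 10⁻³ rad s⁻¹, so T = 2π/N = 867.26 s = 14.454 min ≈ 14.5 min.

14.5 min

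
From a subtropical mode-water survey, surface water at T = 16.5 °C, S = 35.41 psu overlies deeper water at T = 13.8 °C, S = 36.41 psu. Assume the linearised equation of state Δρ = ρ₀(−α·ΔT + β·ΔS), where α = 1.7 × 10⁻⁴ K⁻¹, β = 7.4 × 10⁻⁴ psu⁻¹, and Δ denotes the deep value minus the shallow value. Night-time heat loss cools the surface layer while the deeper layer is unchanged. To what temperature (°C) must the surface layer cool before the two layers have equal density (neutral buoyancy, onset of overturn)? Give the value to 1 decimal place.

Neutral buoyancy requires Δρ = 0, i.e. −α(T_deep − T_surf′) + β(S_deep − S_surf) = 0.
T_surf′ = T_deep − (β/α)·ΔS = 13.8 − (7.4 × 10⁻⁴/1.7 × 10⁻⁴)·(+1.00) = 9.447 °C.
Cooling required: 16.5 − (9.447) = 7.053 °C.

9.4 °C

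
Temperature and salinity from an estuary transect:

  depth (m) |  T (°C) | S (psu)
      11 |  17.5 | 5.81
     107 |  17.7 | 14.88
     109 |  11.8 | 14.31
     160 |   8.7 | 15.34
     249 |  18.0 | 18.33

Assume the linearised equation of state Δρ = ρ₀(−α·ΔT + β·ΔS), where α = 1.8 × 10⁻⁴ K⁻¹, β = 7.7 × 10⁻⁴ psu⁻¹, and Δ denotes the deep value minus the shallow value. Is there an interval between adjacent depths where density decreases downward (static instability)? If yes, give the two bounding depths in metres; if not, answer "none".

Evaluate Δρ/ρ₀ = −αΔT + βΔS across each adjacent pair:
  11–107 m: −αΔT+βΔS = −(1.8 × 10⁻⁴)(+0.2)+(7.7 × 10⁻⁴)(+9.07) = 6.9 × 10⁻³ → stable
  107–109 m: −αΔT+βΔS = −(1.8 × 10⁻⁴)(-5.9)+(7.7 × 10⁻⁴)(-0.57) = 6.2 × 10⁻⁴ → stable
  109–160 m: −αΔT+βΔS = −(1.8 × 10⁻⁴)(-3.1)+(7.7 × 10⁻⁴)(+1.03) = 1.4 × 10⁻³ → stable
  160–249 m: −αΔT+βΔS = −(1.8 × 10⁻⁴)(+9.3)+(7.7 × 10⁻⁴)(+2.99) = 6.3 × 10⁻⁴ → stable
Every interval has Δρ > 0: the column is stably stratified throughout.

none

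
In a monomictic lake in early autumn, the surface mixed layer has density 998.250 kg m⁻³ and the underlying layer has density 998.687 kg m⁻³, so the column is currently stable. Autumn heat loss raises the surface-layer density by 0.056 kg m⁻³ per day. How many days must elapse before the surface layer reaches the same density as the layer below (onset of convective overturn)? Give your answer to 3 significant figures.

Density deficit of the surface layer: 998.687 − 998.250 = 0.437 kg m⁻³.
Required change = 0.437 / 0.056 = 7.80 days.

7.80 days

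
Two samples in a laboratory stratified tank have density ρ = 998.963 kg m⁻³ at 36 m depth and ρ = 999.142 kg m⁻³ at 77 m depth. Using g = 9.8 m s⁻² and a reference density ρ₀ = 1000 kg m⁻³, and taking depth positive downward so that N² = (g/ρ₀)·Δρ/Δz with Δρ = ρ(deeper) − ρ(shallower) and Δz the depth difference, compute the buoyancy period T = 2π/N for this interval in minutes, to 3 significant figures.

Δρ = 999.142 − 998.963 = 0.179 kg m⁻³ over Δz = 77 − 36 = 41 m.
N² = (9.8/1000) × (0.179/41) = 4.2785 × 10⁻⁵ s⁻².
N = √(4.2785 × 10⁻⁵) = 6.5410 × 10⁻³ rad s⁻¹, so T = 2π/N = 960.58 s = 16.010 min ≈ 16.0 min.
A positive N² confirms static stability across the interval.

16.0 min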